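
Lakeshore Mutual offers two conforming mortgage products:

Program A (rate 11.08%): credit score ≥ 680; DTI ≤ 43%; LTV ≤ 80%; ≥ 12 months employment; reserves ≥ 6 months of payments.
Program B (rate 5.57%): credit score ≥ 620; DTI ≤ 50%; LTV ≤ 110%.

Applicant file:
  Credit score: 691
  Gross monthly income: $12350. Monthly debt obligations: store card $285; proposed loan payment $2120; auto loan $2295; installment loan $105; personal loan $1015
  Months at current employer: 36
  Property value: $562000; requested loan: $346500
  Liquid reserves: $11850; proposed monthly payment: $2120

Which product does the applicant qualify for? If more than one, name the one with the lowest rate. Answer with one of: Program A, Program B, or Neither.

Program B

Total debts = (285 + 2,120 + 2,295 + 105 + 1,015) = 5,820; DTI = 5,820/12,350 = 47.1%.
LTV = 346,500/562,000 = 61.7%.
Reserves = 11,850/2,120 = 5.6 months.
Program A: score 691 ≥ 680; DTI 47.1% > 43%; LTV 61.7% ≤ 80%; employment 36 ≥ 12 mo; reserves 5.6 < 6 mo → does not qualify.
Program B: score 691 ≥ 620; DTI 47.1% ≤ 50%; LTV 61.7% ≤ 110% → qualifies.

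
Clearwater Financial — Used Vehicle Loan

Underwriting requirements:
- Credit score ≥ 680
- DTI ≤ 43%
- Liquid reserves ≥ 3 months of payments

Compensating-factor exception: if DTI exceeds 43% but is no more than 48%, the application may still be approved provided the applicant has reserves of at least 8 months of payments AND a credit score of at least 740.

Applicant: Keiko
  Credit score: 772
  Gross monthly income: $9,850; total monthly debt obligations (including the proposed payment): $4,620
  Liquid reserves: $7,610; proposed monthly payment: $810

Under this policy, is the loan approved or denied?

Approved

Credit score 772 ≥ 680 (meets base)
DTI = 4,620/9,850 = 46.9% > 43% — standard DTI limit exceeded.
Reserves = 7,610/810 = 9.4 months ≥ 3
46.9% falls in the override range (43%–48%), so the compensating-factor test applies.
Override check — reserves: 9.4 mo (ok); score: 772 (ok).
Both override conditions satisfied; DTI exception granted.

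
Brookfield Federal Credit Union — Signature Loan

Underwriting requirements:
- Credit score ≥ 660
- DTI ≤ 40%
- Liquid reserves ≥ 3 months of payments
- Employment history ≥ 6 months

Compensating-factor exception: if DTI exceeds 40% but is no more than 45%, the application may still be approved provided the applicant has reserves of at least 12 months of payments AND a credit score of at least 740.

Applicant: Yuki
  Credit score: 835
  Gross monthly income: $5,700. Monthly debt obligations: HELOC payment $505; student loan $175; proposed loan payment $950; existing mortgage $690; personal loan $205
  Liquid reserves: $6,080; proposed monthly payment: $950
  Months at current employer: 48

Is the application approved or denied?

Denied

Credit score 835 ≥ 660 (meets base)
Total debts = (505 + 175 + 950 + 690 + 205) = 2,525. DTI = 2,525/5,700 = 44.3% > 40% — standard DTI limit exceeded.
Reserves: 6,080 ÷ 950 = 6.4 months (meets 3-month minimum)
Employment 48 ≥ 6 months
44.3% falls in the override range (40%–45%), so the compensating-factor test applies.
Reserves 6.4 < 12 months; credit score 835 ≥ 740.
Compensating-factor requirement not fully met.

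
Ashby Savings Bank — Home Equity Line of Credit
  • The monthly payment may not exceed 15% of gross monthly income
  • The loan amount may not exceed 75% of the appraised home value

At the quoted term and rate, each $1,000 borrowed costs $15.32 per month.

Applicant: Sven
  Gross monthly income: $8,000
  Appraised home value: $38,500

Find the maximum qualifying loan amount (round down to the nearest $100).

Payment cap: 15% × $8,000 = $1,200/month.
At $15.32 per $1,000, that supports 1,200/15.32 × 1,000 ≈ $78,328 → $78,300.
LTV cap: 75% × $38,500 = $28,875 → $28,800.
Binding constraint: loan-to-value.

$28,800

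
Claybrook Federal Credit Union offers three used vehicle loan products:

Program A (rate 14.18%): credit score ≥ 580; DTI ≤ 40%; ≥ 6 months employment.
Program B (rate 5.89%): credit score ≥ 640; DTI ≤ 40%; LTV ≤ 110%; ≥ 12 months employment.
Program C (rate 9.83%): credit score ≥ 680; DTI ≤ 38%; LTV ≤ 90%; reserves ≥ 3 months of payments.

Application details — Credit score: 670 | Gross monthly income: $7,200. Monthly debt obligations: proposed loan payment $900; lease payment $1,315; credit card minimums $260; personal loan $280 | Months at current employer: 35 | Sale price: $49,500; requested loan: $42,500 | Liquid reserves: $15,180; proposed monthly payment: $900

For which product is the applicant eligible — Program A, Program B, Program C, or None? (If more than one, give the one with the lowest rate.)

Total debts = (900 + 1,315 + 260 + 280) = 2,755; DTI = 2,755/7,200 = 38.3%.
LTV = 42,500/49,500 = 85.9%.
Reserves = 15,180/900 = 16.9 months.
Program A: score 670 ≥ 580; DTI 38.3% ≤ 40%; employment 35 ≥ 6 mo → qualifies.
Program B: score 670 ≥ 640; DTI 38.3% ≤ 40%; LTV 85.9% ≤ 110%; employment 35 ≥ 12 mo → qualifies.
Program C: score 670 < 680; DTI 38.3% > 38%; LTV 85.9% ≤ 90%; reserves 16.9 ≥ 3 mo → does not qualify.
Qualifying: Program A, Program B. Lowest rate is 5.89% → Program B.

Program B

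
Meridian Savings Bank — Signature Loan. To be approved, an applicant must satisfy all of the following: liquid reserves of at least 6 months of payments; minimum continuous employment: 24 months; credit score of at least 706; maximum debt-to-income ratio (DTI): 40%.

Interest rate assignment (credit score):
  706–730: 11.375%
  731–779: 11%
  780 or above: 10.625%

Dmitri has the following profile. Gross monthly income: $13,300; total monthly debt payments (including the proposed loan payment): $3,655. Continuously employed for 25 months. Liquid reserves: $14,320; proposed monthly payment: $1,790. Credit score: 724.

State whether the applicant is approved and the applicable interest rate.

Credit score 724 ≥ 706 (meets minimum)
DTI = 3,655/13,300 = 27.5% ≤ 40%
Liquid reserves cover 14,320/1,790 = 8.0 months — ≥ 6 required
Employment 25 ≥ 24 months
All requirements met. Score 724 falls in the 706–730 tier → 11.375%.

Approved at 11.375%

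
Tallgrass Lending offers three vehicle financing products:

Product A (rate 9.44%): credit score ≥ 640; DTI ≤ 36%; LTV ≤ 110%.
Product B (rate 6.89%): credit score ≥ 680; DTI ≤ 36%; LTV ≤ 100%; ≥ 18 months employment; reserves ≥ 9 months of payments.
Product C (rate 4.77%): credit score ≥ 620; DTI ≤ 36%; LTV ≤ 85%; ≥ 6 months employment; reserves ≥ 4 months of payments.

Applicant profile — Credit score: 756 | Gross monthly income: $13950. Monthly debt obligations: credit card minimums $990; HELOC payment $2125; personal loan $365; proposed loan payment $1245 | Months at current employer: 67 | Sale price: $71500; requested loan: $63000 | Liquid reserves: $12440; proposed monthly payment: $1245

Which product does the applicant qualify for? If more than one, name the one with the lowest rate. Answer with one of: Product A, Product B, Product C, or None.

Product B

Total debts = (990 + 2,125 + 365 + 1,245) = 4,725; DTI = 4,725/13,950 = 33.9%.
LTV = 63,000/71,500 = 88.1%.
Reserves = 12,440/1,245 = 10.0 months.
Product A: score 756 ≥ 640; DTI 33.9% ≤ 36%; LTV 88.1% ≤ 110% → qualifies.
Product B: score 756 ≥ 680; DTI 33.9% ≤ 36%; LTV 88.1% ≤ 100%; employment 67 ≥ 18 mo; reserves 10.0 ≥ 9 mo → qualifies.
Product C: score 756 ≥ 620; DTI 33.9% ≤ 36%; LTV 88.1% > 85%; employment 67 ≥ 6 mo; reserves 10.0 ≥ 4 mo → does not qualify.
Qualifying: Product A, Product B. Lowest rate is 6.89% → Product B.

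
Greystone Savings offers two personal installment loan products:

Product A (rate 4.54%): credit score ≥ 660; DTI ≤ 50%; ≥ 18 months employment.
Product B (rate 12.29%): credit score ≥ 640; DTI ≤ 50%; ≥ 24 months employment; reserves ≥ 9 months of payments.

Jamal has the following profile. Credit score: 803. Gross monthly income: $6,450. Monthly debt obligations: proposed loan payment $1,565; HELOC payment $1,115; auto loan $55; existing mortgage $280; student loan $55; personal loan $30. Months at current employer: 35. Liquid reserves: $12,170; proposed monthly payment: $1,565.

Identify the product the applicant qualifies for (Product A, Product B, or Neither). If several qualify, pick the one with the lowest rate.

Total debts = (1,565 + 1,115 + 55 + 280 + 55 + 30) = 3,100; DTI = 3,100/6,450 = 48.1%.
Reserves = 12,170/1,565 = 7.8 months.
Product A: score 803 ≥ 660; DTI 48.1% ≤ 50%; employment 35 ≥ 18 mo → qualifies.
Product B: score 803 ≥ 640; DTI 48.1% ≤ 50%; employment 35 ≥ 24 mo; reserves 7.8 < 9 mo → does not qualify.

Product A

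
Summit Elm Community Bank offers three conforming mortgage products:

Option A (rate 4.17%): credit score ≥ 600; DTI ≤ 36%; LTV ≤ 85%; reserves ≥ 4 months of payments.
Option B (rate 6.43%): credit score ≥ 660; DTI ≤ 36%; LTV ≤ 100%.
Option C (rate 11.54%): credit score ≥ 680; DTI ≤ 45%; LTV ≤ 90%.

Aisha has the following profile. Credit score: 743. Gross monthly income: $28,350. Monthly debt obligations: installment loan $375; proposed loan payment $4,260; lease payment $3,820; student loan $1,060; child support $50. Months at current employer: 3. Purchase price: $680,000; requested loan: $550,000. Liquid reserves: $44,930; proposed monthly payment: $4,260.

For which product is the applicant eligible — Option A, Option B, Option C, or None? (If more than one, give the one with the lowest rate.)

Total debts = (375 + 4,260 + 3,820 + 1,060 + 50) = 9,565; DTI = 9,565/28,350 = 33.7%.
LTV = 550,000/680,000 = 80.9%.
Reserves = 44,930/4,260 = 10.5 months.
Option A: score 743 ≥ 600; DTI 33.7% ≤ 36%; LTV 80.9% ≤ 85%; reserves 10.5 ≥ 4 mo → qualifies.
Option B: score 743 ≥ 660; DTI 33.7% ≤ 36%; LTV 80.9% ≤ 100% → qualifies.
Option C: score 743 ≥ 680; DTI 33.7% ≤ 45%; LTV 80.9% ≤ 90% → qualifies.
Qualifying: Option A, Option B, Option C. Lowest rate is 4.17% → Option A.

Option A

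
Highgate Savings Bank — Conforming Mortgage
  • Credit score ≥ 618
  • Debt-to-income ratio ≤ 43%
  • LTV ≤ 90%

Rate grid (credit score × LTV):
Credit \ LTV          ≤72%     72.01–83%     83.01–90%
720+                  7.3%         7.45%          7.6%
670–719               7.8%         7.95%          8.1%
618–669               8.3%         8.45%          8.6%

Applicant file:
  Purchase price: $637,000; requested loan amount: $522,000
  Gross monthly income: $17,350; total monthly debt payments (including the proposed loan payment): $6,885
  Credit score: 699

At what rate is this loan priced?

7.95%

Credit score 699 ≥ 618; Debt-to-income = 6,885/17,350 = 39.7% — meets 43% limit
Loan-to-value = 522,000/637,000 = 81.9% — pass (90% max)
Row: 699 falls in 670–719. Column: 81.9% falls in 72.01–83%. Rate = 7.95%.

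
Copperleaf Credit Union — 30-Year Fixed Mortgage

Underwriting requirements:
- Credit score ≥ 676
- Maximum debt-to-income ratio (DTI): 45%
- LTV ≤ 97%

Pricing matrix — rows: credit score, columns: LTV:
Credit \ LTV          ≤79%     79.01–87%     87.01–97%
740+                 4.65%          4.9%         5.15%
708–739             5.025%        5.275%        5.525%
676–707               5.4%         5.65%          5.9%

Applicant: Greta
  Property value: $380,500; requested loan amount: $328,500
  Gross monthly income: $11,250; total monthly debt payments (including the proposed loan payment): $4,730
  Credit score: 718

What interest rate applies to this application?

5.275%

Credit score 718 ≥ 676; DTI = 4,730/11,250 = 42% ≤ 45%
LTV = 328,500/380,500 = 86.3% ≤ 97%
Score 718 is in the 708–739 band; LTV 86.3% is in the 79.01–87% band → 5.275%.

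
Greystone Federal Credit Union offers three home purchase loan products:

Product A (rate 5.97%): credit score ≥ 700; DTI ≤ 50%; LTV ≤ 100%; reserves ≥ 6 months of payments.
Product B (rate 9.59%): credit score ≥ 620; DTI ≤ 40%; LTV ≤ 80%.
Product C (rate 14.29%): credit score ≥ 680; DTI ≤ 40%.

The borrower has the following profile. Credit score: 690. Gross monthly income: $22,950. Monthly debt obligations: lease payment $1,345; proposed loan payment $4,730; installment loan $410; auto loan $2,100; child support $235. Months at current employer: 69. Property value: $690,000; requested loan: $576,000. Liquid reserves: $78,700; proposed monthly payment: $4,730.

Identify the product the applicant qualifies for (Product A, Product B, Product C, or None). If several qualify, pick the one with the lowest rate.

Product C

Total debts = (1,345 + 4,730 + 410 + 2,100 + 235) = 8,820; DTI = 8,820/22,950 = 38.4%.
LTV = 576,000/690,000 = 83.5%.
Reserves = 78,700/4,730 = 16.6 months.
Product A: score 690 < 700; DTI 38.4% ≤ 50%; LTV 83.5% ≤ 100%; reserves 16.6 ≥ 6 mo → does not qualify.
Product B: score 690 ≥ 620; DTI 38.4% ≤ 40%; LTV 83.5% > 80% → does not qualify.
Product C: score 690 ≥ 680; DTI 38.4% ≤ 40% → qualifies.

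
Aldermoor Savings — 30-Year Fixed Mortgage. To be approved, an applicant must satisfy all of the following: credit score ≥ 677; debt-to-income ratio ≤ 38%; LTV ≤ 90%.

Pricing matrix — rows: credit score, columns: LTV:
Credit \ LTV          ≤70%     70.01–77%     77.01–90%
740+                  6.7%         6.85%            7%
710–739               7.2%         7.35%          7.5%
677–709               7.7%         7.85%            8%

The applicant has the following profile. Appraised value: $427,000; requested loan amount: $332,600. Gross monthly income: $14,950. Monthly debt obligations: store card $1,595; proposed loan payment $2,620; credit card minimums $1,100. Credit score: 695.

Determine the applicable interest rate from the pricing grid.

Credit score 695 ≥ 677; Total monthly debts = (1,595 + 2,620 + 1,100) = 5,315. DTI: 5,315 ÷ 14,950 = 35.6%, within the 38% cap
LTV: 332,600 ÷ 427,000 = 77.9%, within 90% cap
Row: 695 falls in 677–709. Column: 77.9% falls in 77.01–90%. Rate = 8%.

8%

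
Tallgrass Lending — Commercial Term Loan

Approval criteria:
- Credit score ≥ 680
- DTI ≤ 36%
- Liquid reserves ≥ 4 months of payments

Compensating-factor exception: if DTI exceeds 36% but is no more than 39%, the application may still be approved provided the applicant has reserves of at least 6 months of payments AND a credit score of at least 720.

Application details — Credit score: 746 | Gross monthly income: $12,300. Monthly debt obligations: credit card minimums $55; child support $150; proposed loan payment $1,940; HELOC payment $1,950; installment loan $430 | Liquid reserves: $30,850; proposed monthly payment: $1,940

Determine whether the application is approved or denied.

Approved

Credit score 746 ≥ 680 (meets base)
Total debts = (55 + 150 + 1,940 + 1,950 + 430) = 4,525. DTI = 4,525/12,300 = 36.8% > 36% — standard DTI limit exceeded.
Liquid reserves cover 30,850/1,940 = 15.9 months — ≥ 4 required
DTI 36.8% is within the 36%–39% exception band; checking compensating factors.
Override check — reserves: 15.9 mo (ok); score: 746 (ok).
Both override conditions satisfied; DTI exception granted.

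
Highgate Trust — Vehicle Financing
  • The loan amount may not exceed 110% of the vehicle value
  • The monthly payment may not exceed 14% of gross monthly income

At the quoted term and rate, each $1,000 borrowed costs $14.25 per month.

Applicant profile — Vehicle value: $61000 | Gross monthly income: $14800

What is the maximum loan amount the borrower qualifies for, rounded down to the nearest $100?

$67,100

Payment cap: 14% × $14,800 = $2,072/month.
At $14.25 per $1,000, that supports 2,072/14.25 × 1,000 ≈ $145,403 → $145,400.
LTV cap: 110% × $61,000 = $67,100 → $67,100.
Binding constraint: loan-to-value.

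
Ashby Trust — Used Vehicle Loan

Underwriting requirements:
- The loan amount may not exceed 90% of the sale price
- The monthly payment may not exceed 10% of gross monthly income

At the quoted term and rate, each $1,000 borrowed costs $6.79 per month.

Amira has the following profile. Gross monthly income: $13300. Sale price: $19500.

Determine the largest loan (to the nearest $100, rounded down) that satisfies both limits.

Payment cap: 10% × $13,300 = $1,330/month.
At $6.79 per $1,000, that supports 1,330/6.79 × 1,000 ≈ $195,876 → $195,800.
LTV cap: 90% × $19,500 = $17,550 → $17,500.
Binding constraint: loan-to-value.

$17,500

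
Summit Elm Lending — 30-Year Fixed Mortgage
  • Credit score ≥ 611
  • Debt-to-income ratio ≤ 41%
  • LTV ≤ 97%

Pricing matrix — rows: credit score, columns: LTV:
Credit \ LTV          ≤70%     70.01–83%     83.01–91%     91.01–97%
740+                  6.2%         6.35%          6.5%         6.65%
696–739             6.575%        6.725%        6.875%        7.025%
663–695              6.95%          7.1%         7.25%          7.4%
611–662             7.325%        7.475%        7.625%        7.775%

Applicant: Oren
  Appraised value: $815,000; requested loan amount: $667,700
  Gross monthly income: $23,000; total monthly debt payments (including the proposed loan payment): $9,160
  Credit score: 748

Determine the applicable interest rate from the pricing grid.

Credit score 748 ≥ 611; DTI: 9,160 ÷ 23,000 = 39.8%, within the 41% cap
LTV: 667,700 ÷ 815,000 = 81.9%, within 97% cap
Credit 748 → row 740+; LTV 81.9% → column 70.01–83%. Grid cell → 6.35%.

6.35%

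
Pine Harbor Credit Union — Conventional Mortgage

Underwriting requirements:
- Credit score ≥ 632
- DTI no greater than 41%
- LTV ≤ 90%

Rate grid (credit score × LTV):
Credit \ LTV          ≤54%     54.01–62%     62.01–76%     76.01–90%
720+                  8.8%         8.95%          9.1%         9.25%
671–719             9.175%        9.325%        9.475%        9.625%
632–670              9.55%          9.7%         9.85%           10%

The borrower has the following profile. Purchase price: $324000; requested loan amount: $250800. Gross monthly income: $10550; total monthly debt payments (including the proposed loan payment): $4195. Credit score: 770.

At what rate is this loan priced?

9.25%

Credit score 770 ≥ 632; DTI = 4,195/10,550 = 39.8% ≤ 41%
LTV = 250,800/324,000 = 77.4% ≤ 90%
Credit 770 → row 720+; LTV 77.4% → column 76.01–90%. Grid cell → 9.25%.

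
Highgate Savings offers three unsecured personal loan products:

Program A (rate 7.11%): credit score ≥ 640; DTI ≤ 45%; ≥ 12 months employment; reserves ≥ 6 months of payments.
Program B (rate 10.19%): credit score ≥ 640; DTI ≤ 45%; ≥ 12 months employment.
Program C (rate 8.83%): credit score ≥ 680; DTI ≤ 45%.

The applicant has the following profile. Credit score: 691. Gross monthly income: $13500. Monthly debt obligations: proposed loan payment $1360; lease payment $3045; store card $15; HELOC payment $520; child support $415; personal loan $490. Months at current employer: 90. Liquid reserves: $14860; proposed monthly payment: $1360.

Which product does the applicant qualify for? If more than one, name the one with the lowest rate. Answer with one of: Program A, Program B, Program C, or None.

Total debts = (1,360 + 3,045 + 15 + 520 + 415 + 490) = 5,845; DTI = 5,845/13,500 = 43.3%.
Reserves = 14,860/1,360 = 10.9 months.
Program A: score 691 ≥ 640; DTI 43.3% ≤ 45%; employment 90 ≥ 12 mo; reserves 10.9 ≥ 6 mo → qualifies.
Program B: score 691 ≥ 640; DTI 43.3% ≤ 45%; employment 90 ≥ 12 mo → qualifies.
Program C: score 691 ≥ 680; DTI 43.3% ≤ 45% → qualifies.
Qualifying: Program A, Program B, Program C. Lowest rate is 7.11% → Program A.

Program A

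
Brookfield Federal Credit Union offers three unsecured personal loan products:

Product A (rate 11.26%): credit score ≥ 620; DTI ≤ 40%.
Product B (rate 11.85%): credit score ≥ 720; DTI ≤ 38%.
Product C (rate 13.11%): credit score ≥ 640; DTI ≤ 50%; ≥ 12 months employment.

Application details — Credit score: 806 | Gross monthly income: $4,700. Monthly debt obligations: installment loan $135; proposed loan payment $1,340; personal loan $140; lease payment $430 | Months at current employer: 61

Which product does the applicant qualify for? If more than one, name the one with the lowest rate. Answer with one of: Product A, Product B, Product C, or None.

Total debts = (135 + 1,340 + 140 + 430) = 2,045; DTI = 2,045/4,700 = 43.5%.
Product A: score 806 ≥ 620; DTI 43.5% > 40% → does not qualify.
Product B: score 806 ≥ 720; DTI 43.5% > 38% → does not qualify.
Product C: score 806 ≥ 640; DTI 43.5% ≤ 50%; employment 61 ≥ 12 mo → qualifies.

Product C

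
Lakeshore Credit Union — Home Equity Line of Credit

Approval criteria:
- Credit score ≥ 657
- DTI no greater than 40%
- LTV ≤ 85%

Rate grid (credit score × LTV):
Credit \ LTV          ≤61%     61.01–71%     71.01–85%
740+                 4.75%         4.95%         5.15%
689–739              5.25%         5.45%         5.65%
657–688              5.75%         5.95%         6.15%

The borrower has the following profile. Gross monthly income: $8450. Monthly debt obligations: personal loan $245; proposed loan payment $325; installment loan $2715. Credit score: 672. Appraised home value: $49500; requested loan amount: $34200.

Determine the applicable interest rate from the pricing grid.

5.95%

Credit score 672 ≥ 657; Total monthly debts = (245 + 325 + 2,715) = 3,285. Debt-to-income = 3,285/8,450 = 38.9% — meets 40% limit
LTV: 34,200 ÷ 49,500 = 69.1%, within 85% cap
Row: 672 falls in 657–688. Column: 69.1% falls in 61.01–71%. Rate = 5.95%.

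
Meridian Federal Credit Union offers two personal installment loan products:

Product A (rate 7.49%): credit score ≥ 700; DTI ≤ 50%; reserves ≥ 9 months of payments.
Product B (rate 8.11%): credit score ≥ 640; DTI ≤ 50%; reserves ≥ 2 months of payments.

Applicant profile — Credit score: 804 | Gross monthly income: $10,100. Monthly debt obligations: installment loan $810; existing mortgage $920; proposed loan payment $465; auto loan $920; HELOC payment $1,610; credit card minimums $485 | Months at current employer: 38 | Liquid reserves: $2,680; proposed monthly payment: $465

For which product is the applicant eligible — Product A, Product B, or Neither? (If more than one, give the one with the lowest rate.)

Total debts = (810 + 920 + 465 + 920 + 1,610 + 485) = 5,210; DTI = 5,210/10,100 = 51.6%.
Reserves = 2,680/465 = 5.8 months.
Product A: score 804 ≥ 700; DTI 51.6% > 50%; reserves 5.8 < 9 mo → does not qualify.
Product B: score 804 ≥ 640; DTI 51.6% > 50%; reserves 5.8 ≥ 2 mo → does not qualify.

Neither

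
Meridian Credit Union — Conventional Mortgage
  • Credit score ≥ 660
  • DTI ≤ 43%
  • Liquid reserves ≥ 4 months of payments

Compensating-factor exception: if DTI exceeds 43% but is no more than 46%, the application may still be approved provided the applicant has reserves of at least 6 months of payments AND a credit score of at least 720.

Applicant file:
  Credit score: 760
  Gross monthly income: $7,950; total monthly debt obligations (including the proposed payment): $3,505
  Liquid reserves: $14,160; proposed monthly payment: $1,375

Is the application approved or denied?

Credit score 760 ≥ 660 (meets base)
DTI: 3,505 ÷ 7,950 = 44.1%, over the 43% base limit.
Reserves = 14,160/1,375 = 10.3 months ≥ 4
DTI 44.1% is within the 43%–46% exception band; checking compensating factors.
Override check — reserves: 10.3 mo (ok); score: 760 (ok).
Both override conditions satisfied; DTI exception granted.

Approved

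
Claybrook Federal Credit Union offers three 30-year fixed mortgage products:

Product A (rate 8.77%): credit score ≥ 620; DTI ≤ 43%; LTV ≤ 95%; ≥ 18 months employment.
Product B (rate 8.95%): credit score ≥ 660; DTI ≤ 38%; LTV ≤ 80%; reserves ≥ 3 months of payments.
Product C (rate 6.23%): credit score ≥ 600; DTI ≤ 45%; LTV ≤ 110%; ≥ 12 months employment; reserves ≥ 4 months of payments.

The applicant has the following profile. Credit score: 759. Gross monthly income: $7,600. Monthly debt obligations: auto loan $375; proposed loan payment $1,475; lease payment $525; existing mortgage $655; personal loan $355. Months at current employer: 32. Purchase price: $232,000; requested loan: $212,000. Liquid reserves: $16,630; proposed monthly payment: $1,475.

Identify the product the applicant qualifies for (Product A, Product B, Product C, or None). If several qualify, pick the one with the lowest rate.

Product C

Total debts = (375 + 1,475 + 525 + 655 + 355) = 3,385; DTI = 3,385/7,600 = 44.5%.
LTV = 212,000/232,000 = 91.4%.
Reserves = 16,630/1,475 = 11.3 months.
Product A: score 759 ≥ 620; DTI 44.5% > 43%; LTV 91.4% ≤ 95%; employment 32 ≥ 18 mo → does not qualify.
Product B: score 759 ≥ 660; DTI 44.5% > 38%; LTV 91.4% > 80%; reserves 11.3 ≥ 3 mo → does not qualify.
Product C: score 759 ≥ 600; DTI 44.5% ≤ 45%; LTV 91.4% ≤ 110%; employment 32 ≥ 12 mo; reserves 11.3 ≥ 4 mo → qualifies.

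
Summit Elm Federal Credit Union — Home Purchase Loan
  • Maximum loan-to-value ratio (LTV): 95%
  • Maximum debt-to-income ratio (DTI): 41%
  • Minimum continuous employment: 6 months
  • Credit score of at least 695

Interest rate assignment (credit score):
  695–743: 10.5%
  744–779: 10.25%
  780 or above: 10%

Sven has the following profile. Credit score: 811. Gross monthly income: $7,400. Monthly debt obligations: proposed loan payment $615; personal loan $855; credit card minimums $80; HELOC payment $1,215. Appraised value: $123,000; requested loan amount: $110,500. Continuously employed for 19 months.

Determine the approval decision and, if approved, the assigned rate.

Credit score 811 ≥ 695 (meets minimum)
Employment 19 ≥ 6 months
Total monthly debts = (615 + 855 + 80 + 1,215) = 2,765. DTI = 2,765/7,400 = 37.4% ≤ 41%
LTV: 110,500 ÷ 123,000 = 89.8%, within 95% cap
All requirements met. Score 811 falls in the 780 or above tier → 10%.

Approved at 10%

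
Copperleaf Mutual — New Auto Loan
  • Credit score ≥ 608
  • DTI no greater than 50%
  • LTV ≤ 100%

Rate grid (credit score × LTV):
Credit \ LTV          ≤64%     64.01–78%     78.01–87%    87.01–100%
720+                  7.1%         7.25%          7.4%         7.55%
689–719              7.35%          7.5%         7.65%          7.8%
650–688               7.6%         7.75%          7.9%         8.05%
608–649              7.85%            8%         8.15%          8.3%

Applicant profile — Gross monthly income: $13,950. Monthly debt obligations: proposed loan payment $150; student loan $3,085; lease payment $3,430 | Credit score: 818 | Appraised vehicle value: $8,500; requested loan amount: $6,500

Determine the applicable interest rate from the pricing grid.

Credit score 818 ≥ 608; Total monthly debts = (150 + 3,085 + 3,430) = 6,665. DTI: 6,665 ÷ 13,950 = 47.8%, within the 50% cap
Loan-to-value = 6,500/8,500 = 76.5% — pass (100% max)
Credit 818 → row 720+; LTV 76.5% → column 64.01–78%. Grid cell → 7.25%.

7.25%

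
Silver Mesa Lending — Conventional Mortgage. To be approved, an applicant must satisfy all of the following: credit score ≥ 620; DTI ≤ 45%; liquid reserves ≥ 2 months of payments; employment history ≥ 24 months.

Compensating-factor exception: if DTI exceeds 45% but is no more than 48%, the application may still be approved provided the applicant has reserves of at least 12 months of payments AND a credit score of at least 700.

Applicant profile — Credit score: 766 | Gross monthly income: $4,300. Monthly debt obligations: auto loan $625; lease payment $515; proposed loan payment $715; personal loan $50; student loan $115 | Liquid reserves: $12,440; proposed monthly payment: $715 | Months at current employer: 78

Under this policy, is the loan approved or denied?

Approved

Credit score 766 ≥ 620 (meets base)
Total debts = (625 + 515 + 715 + 50 + 115) = 2,020. DTI: 2,020 ÷ 4,300 = 47%, over the 45% base limit.
Reserves: 12,440 ÷ 715 = 17.4 months (meets 2-month minimum)
Employment 78 ≥ 24 months
47% falls in the override range (45%–48%), so the compensating-factor test applies.
Reserves 17.4 ≥ 12 months; credit score 766 ≥ 700.
Both override conditions satisfied; DTI exception granted.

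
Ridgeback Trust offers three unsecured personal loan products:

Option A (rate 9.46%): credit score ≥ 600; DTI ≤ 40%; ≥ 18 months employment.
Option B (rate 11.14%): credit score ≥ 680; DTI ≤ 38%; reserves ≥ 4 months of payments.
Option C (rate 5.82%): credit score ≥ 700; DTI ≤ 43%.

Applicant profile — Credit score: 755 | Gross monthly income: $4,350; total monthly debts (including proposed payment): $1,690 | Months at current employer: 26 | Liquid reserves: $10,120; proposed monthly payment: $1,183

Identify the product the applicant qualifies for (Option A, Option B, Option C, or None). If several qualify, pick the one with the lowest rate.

DTI = 1,690/4,350 = 38.9%.
Reserves = 10,120/1,183 = 8.6 months.
Option A: score 755 ≥ 600; DTI 38.9% ≤ 40%; employment 26 ≥ 18 mo → qualifies.
Option B: score 755 ≥ 680; DTI 38.9% > 38%; reserves 8.6 ≥ 4 mo → does not qualify.
Option C: score 755 ≥ 700; DTI 38.9% ≤ 43% → qualifies.
Qualifying: Option A, Option C. Lowest rate is 5.82% → Option C.

Option C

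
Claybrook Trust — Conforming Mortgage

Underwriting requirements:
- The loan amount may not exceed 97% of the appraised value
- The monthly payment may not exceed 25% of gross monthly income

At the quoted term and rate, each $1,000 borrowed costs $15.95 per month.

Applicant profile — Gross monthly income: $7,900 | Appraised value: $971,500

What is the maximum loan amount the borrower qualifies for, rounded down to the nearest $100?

$123,800

Payment cap: 25% × $7,900 = $1,975/month.
At $15.95 per $1,000, that supports 1,975/15.95 × 1,000 ≈ $123,824 → $123,800.
LTV cap: 97% × $971,500 = $942,355 → $942,300.
Binding constraint: payment-to-income.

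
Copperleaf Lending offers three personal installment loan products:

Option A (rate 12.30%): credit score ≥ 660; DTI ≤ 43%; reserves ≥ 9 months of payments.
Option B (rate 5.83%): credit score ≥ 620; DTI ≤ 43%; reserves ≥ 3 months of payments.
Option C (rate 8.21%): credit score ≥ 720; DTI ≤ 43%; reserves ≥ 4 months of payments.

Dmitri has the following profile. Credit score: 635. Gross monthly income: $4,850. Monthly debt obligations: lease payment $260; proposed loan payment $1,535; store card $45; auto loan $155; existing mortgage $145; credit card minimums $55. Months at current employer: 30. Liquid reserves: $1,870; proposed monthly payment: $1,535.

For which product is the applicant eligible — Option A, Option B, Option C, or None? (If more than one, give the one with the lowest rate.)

Total debts = (260 + 1,535 + 45 + 155 + 145 + 55) = 2,195; DTI = 2,195/4,850 = 45.3%.
Reserves = 1,870/1,535 = 1.2 months.
Option A: score 635 < 660; DTI 45.3% > 43%; reserves 1.2 < 9 mo → does not qualify.
Option B: score 635 ≥ 620; DTI 45.3% > 43%; reserves 1.2 < 3 mo → does not qualify.
Option C: score 635 < 720; DTI 45.3% > 43%; reserves 1.2 < 4 mo → does not qualify.

None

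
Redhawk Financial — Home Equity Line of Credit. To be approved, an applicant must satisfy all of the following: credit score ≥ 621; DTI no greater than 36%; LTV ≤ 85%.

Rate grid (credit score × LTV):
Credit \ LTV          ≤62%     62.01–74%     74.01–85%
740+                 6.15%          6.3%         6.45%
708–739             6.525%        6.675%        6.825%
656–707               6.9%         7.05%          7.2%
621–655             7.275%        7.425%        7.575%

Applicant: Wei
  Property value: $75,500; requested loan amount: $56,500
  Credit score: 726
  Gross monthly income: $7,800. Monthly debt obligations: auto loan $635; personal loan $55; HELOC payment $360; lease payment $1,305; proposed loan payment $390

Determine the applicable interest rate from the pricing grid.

Credit score 726 ≥ 621; Total monthly debts = (635 + 55 + 360 + 1,305 + 390) = 2,745. DTI = 2,745/7,800 = 35.2% ≤ 36%
LTV: 56,500 ÷ 75,500 = 74.8%, within 85% cap
Row: 726 falls in 708–739. Column: 74.8% falls in 74.01–85%. Rate = 6.825%.

6.825%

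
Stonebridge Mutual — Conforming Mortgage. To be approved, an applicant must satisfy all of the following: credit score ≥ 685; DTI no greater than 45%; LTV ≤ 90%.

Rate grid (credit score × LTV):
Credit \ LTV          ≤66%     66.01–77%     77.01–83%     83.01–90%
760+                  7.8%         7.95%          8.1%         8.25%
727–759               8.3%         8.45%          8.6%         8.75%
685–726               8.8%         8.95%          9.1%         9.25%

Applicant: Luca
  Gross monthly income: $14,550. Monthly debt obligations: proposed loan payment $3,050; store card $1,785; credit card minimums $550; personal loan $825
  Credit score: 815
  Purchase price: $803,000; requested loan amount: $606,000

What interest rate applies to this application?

7.95%

Credit score 815 ≥ 685; Total monthly debts = (3,050 + 1,785 + 550 + 825) = 6,210. Debt-to-income = 6,210/14,550 = 42.7% — meets 45% limit
Loan-to-value = 606,000/803,000 = 75.5% — pass (90% max)
Row: 815 falls in 760+. Column: 75.5% falls in 66.01–77%. Rate = 7.95%.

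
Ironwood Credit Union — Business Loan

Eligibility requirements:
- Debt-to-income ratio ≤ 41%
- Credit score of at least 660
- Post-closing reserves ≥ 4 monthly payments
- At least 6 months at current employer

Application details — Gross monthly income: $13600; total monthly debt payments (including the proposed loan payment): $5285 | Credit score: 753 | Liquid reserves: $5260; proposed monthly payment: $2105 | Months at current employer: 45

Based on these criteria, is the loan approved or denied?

Denied

Debt-to-income = 5,285/13,600 = 38.9% — meets 41% limit
Credit score 753 ≥ 660 (meets)
Liquid reserves cover 5,260/2,105 = 2.5 months — < 4 required
Employment 45 ≥ 6 months
Fails on reserves.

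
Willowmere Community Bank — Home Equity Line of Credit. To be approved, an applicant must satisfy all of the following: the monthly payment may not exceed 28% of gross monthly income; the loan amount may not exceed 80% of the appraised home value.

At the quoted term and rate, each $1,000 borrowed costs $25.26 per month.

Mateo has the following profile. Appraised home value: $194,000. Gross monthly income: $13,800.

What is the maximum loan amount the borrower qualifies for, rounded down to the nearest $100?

$152,900

Payment cap: 28% × $13,800 = $3,864/month.
At $25.26 per $1,000, that supports 3,864/25.26 × 1,000 ≈ $152,969 → $152,900.
LTV cap: 80% × $194,000 = $155,200 → $155,200.
Binding constraint: payment-to-income.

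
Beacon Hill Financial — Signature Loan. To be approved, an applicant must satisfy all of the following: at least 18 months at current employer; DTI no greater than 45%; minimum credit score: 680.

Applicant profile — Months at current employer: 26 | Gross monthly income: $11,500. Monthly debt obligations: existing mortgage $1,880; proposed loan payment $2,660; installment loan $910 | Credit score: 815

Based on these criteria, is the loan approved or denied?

Employment 26 ≥ 18 months
Total monthly debts = (1,880 + 2,660 + 910) = 5,450. DTI = 5,450/11,500 = 47.4% > 45%
Credit score 815 ≥ 680 (meets)
Fails on DTI.

Denied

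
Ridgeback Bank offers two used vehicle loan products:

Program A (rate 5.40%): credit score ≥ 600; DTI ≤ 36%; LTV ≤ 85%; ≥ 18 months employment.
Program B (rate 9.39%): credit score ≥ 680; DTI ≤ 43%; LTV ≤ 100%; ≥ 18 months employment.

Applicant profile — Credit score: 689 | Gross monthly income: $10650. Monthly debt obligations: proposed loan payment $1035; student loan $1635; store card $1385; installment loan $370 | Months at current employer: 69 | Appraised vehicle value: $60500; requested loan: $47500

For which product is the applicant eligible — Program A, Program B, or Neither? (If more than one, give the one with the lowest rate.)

Total debts = (1,035 + 1,635 + 1,385 + 370) = 4,425; DTI = 4,425/10,650 = 41.5%.
LTV = 47,500/60,500 = 78.5%.
Program A: score 689 ≥ 600; DTI 41.5% > 36%; LTV 78.5% ≤ 85%; employment 69 ≥ 18 mo → does not qualify.
Program B: score 689 ≥ 680; DTI 41.5% ≤ 43%; LTV 78.5% ≤ 100%; employment 69 ≥ 18 mo → qualifies.

Program B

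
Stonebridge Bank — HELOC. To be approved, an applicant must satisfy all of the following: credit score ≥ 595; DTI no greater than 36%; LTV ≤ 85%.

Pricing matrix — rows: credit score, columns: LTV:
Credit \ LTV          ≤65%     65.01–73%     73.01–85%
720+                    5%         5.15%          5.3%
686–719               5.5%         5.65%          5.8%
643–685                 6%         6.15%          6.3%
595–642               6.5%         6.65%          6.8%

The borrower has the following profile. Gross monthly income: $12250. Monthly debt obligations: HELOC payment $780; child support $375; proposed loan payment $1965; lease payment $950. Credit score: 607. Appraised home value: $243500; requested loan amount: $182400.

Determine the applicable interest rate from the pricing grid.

Credit score 607 ≥ 595; Total monthly debts = (780 + 375 + 1,965 + 950) = 4,070. DTI: 4,070 ÷ 12,250 = 33.2%, within the 36% cap
LTV = 182,400/243,500 = 74.9% ≤ 85%
Score 607 is in the 595–642 band; LTV 74.9% is in the 73.01–85% band → 6.8%.

6.8%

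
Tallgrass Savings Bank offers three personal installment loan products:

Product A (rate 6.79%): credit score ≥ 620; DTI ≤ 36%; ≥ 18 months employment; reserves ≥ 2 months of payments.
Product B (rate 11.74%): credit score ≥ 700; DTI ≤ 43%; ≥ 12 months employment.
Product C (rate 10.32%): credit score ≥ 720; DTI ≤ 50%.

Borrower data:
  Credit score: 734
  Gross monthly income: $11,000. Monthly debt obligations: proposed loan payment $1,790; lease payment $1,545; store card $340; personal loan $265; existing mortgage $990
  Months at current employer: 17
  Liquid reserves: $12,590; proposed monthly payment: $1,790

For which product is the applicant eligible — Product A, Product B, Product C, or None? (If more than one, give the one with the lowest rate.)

Product C

Total debts = (1,790 + 1,545 + 340 + 265 + 990) = 4,930; DTI = 4,930/11,000 = 44.8%.
Reserves = 12,590/1,790 = 7.0 months.
Product A: score 734 ≥ 620; DTI 44.8% > 36%; employment 17 < 18 mo; reserves 7.0 ≥ 2 mo → does not qualify.
Product B: score 734 ≥ 700; DTI 44.8% > 43%; employment 17 ≥ 12 mo → does not qualify.
Product C: score 734 ≥ 720; DTI 44.8% ≤ 50% → qualifies.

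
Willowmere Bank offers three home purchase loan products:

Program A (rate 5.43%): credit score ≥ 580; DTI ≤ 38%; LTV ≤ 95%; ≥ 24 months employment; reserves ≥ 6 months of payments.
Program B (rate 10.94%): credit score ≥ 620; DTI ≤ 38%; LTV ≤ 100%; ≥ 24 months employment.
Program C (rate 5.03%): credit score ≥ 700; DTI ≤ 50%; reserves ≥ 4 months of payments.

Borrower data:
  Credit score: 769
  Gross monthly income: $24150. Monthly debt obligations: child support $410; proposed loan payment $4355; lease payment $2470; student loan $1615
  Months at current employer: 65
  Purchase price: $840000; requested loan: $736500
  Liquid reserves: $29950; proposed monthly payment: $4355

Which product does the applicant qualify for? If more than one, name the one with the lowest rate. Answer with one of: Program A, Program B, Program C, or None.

Program C

Total debts = (410 + 4,355 + 2,470 + 1,615) = 8,850; DTI = 8,850/24,150 = 36.6%.
LTV = 736,500/840,000 = 87.7%.
Reserves = 29,950/4,355 = 6.9 months.
Program A: score 769 ≥ 580; DTI 36.6% ≤ 38%; LTV 87.7% ≤ 95%; employment 65 ≥ 24 mo; reserves 6.9 ≥ 6 mo → qualifies.
Program B: score 769 ≥ 620; DTI 36.6% ≤ 38%; LTV 87.7% ≤ 100%; employment 65 ≥ 24 mo → qualifies.
Program C: score 769 ≥ 700; DTI 36.6% ≤ 50%; reserves 6.9 ≥ 4 mo → qualifies.
Qualifying: Program A, Program B, Program C. Lowest rate is 5.03% → Program C.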